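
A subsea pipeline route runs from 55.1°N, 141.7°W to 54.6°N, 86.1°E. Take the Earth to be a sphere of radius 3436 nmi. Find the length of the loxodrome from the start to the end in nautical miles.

Δψ = ln[tan(π/4+φ₂/2)/tan(π/4+φ₁/2)] = -0.0152;  Δφ = -0.0087 rad,  Δλ = -2.3073 rad
q = Δφ/Δψ = 0.5757
d = R·√(Δφ² + q²Δλ²) = 3436·1.32838 = 4564 nmi

4564 nmi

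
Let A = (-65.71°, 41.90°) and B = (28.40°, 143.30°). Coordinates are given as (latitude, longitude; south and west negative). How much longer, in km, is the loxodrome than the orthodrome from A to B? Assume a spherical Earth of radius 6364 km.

434 km

Great circle: cos σ = sin φ₁ sin φ₂ + cos φ₁ cos φ₂ cos Δλ,  σ = 2.1002 rad → d_gc = 13365.8 km
Rhumb line: Δψ = +2.0535, q = Δφ/Δψ = 0.7999, d_rh = R√(Δφ²+q²Δλ²) = 13799.4 km
Excess = 13799.4 − 13365.8 = 433.6 ≈ 434 km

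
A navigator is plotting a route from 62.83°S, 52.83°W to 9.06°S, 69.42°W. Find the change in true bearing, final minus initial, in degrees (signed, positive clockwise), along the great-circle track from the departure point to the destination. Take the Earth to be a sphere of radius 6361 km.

+11.0°

At departure: θ₁ = atan2(sin Δλ cos φ₂, cos φ₁ sin φ₂ − sin φ₁ cos φ₂ cos Δλ) = 339.89°
At arrival: θ₂ = atan2(sin Δλ cos φ₁, −cos φ₂ sin φ₁ + sin φ₂ cos φ₁ cos Δλ) = 350.85°
Δθ = θ₂ − θ₁ = +11.0°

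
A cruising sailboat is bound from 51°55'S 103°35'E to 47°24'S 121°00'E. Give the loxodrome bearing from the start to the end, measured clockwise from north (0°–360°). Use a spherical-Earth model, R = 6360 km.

68.1°

Δψ = ln[tan(π/4+φ₂/2)/tan(π/4+φ₁/2)] = +0.1219
Δλ = +0.3040 rad (taken the short way round)
course = atan2(Δλ, Δψ) = 68.15°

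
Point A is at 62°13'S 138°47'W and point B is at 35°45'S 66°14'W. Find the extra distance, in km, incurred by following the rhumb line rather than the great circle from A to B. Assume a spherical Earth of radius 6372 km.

Great circle: cos σ = sin φ₁ sin φ₂ + cos φ₁ cos φ₂ cos Δλ,  σ = 0.8888 rad → d_gc = 5663.5 km
Rhumb line: Δψ = +0.7282, q = Δφ/Δψ = 0.6344, d_rh = R√(Δφ²+q²Δλ²) = 5904.3 km
Excess = 5904.3 − 5663.5 = 240.8 ≈ 241 km

241 km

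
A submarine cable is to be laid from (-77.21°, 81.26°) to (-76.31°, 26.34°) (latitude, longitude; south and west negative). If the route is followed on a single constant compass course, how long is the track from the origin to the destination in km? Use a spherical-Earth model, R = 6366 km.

Rhumb course C = atan2(Δλ, Δψ) with Δψ = ln[tan(π/4+φ₂/2)/tan(π/4+φ₁/2)] = +0.0686, Δλ = -0.9585 → C = 274.09°
d = R·|Δφ| / |cos C| = 6366·0.01571 / 0.07140 = 1401 km

1401 km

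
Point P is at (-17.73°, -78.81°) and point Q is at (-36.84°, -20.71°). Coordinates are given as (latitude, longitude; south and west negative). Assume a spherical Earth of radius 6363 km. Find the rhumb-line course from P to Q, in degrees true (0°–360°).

Meridional parts: M(φ₁)=-0.3145, M(φ₂)=-0.6925 → ΔM = -0.3780;  Δλ = +1.0140 rad
tan C = Δλ / ΔM = -2.6827 → C = 110.44°

110.4°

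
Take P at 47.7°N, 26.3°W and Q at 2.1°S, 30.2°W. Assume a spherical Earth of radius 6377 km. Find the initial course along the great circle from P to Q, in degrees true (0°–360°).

θ = atan2( sin Δλ·cos φ₂ ,  cos φ₁ sin φ₂ − sin φ₁ cos φ₂ cos Δλ )
  = atan2(-0.0680, -0.7621) = 185.10°

185.1°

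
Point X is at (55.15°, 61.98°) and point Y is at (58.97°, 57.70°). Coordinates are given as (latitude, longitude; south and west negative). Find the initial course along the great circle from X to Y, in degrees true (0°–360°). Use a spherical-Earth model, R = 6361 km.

N = sin Δλ·cos φ₂ = -0.0385;  D = cos φ₁ sin φ₂ − sin φ₁ cos φ₂ cos Δλ = +0.0678
initial course = atan2(N, D) = 330.43°

330.4°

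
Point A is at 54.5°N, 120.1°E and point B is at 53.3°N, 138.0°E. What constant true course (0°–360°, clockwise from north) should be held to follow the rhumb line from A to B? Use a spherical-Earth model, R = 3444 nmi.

96.5°

Meridional parts: M(φ₁)=+1.1391, M(φ₂)=+1.1036 → ΔM = -0.0355;  Δλ = +0.3124 rad
tan C = Δλ / ΔM = -8.7881 → C = 96.49°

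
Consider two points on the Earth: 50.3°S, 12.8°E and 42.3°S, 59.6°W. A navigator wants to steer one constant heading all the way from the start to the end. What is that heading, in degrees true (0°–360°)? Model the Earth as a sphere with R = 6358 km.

Δψ = ln[tan(π/4+φ₂/2)/tan(π/4+φ₁/2)] = +0.2026
Δλ = -1.2636 rad (taken the short way round)
course = atan2(Δλ, Δψ) = 279.11°

279.1°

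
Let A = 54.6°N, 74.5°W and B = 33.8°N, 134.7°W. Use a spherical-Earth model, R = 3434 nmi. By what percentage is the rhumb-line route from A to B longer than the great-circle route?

Great circle: σ = 0.8056 rad → d_gc = Rσ = 2766.4 nmi
Rhumb: Δφ = -0.3630, Δλ = -1.0507, Δψ = -0.5147, q = Δφ/Δψ = 0.7054 → d_rh = R√(Δφ²+q²Δλ²) = 2833.9 nmi
Excess = (2833.9 − 2766.4) / 2766.4 = 67.5 / 2766.4 = 2.44% ≈ 2.4%

2.4%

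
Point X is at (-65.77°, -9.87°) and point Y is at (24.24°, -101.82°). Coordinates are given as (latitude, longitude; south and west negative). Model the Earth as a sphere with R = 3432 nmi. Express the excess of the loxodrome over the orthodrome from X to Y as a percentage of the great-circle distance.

Great circle: σ = 1.9683 rad → d_gc = Rσ = 6755.2 nmi
Rhumb: Δφ = +1.5710, Δλ = -1.6048, Δψ = +1.9750, q = Δφ/Δψ = 0.7954 → d_rh = R√(Δφ²+q²Δλ²) = 6947.1 nmi
Excess = (6947.1 − 6755.2) / 6755.2 = 191.9 / 6755.2 = 2.84% ≈ 2.8%

2.8%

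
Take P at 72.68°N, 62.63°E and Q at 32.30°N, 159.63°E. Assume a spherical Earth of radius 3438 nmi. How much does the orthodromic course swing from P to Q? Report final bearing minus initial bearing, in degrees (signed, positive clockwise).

Initial bearing θ₁ = atan2(sin Δλ cos φ₂, cos φ₁ sin φ₂ − sin φ₁ cos φ₂ cos Δλ) = 72.94°
Final bearing θ₂ = (initial bearing from the destination back to the start) + 180° = 160.32°
Δθ = θ₂ − θ₁ = +87.4°

+87.4°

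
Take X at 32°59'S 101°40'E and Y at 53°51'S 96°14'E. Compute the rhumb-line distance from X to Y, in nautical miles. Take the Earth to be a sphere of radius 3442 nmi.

Δψ = ln[tan(π/4+φ₂/2)/tan(π/4+φ₁/2)] = -0.5094;  Δφ = -0.3642 rad,  Δλ = -0.0948 rad
q = Δφ/Δψ = 0.7150
d = R·√(Δφ² + q²Δλ²) = 3442·0.37045 = 1275 nmi

1275 nmi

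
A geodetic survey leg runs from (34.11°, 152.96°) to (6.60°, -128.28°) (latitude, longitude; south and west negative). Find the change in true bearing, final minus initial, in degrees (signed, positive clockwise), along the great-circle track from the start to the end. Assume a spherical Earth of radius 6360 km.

At departure: θ₁ = atan2(sin Δλ cos φ₂, cos φ₁ sin φ₂ − sin φ₁ cos φ₂ cos Δλ) = 90.79°
At arrival: θ₂ = atan2(sin Δλ cos φ₁, −cos φ₂ sin φ₁ + sin φ₂ cos φ₁ cos Δλ) = 123.55°
Δθ = θ₂ − θ₁ = +32.8°

+32.8°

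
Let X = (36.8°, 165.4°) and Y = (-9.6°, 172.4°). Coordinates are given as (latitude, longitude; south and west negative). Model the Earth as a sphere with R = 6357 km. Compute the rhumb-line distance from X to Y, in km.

Δψ = ln[tan(π/4+φ₂/2)/tan(π/4+φ₁/2)] = -0.8600;  Δφ = -0.8098 rad,  Δλ = +0.1222 rad
q = Δφ/Δψ = 0.9417
d = R·√(Δφ² + q²Δλ²) = 6357·0.81796 = 5200 km

5200 km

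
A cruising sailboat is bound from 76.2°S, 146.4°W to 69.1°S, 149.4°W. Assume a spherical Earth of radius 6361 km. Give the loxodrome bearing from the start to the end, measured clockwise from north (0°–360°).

352.9°

Meridional parts: M(φ₁)=-2.1119, M(φ₂)=-1.6904 → ΔM = +0.4214;  Δλ = -0.0524 rad
tan C = Δλ / ΔM = -0.1243 → C = 352.92°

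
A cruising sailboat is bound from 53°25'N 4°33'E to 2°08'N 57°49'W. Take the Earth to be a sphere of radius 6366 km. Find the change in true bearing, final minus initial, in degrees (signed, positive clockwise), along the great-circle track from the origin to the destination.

-34.7°

Initial bearing θ₁ = atan2(sin Δλ cos φ₂, cos φ₁ sin φ₂ − sin φ₁ cos φ₂ cos Δλ) = 248.43°
Final bearing θ₂ = (initial bearing from the destination back to the start) + 180° = 213.69°
Δθ = θ₂ − θ₁ = -34.7°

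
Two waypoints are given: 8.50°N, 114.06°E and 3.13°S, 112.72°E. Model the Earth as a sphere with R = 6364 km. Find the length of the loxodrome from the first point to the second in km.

Δψ = ln[tan(π/4+φ₂/2)/tan(π/4+φ₁/2)] = -0.2036;  Δφ = -0.2030 rad,  Δλ = -0.0234 rad
q = Δφ/Δψ = 0.9972
d = R·√(Δφ² + q²Δλ²) = 6364·0.20432 = 1300 km

1300 km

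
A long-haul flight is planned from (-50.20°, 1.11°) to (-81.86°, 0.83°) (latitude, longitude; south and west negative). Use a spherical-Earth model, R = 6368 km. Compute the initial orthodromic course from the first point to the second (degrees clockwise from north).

180.1°

θ = atan2( sin Δλ·cos φ₂ ,  cos φ₁ sin φ₂ − sin φ₁ cos φ₂ cos Δλ )
  = atan2(-0.0007, -0.5249) = 180.08°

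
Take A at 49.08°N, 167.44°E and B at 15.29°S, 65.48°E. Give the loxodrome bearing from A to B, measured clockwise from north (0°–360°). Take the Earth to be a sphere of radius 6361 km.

Meridional parts: M(φ₁)=+0.9859, M(φ₂)=-0.2701 → ΔM = -1.2560;  Δλ = -1.7795 rad
tan C = Δλ / ΔM = +1.4168 → C = 234.78°

234.8°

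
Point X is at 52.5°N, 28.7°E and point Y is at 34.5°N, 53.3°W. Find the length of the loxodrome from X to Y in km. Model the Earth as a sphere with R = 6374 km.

6840 km

Rhumb course C = atan2(Δλ, Δψ) with Δψ = ln[tan(π/4+φ₂/2)/tan(π/4+φ₁/2)] = -0.4382, Δλ = -1.4312 → C = 252.98°
d = R·|Δφ| / |cos C| = 6374·0.31416 / 0.29277 = 6840 km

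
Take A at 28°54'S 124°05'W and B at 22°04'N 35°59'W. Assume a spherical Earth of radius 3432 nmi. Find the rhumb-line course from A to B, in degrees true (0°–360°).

59.0°

Δψ = ln[tan(π/4+φ₂/2)/tan(π/4+φ₁/2)] = +0.9223
Δλ = +1.5376 rad (taken the short way round)
course = atan2(Δλ, Δψ) = 59.04°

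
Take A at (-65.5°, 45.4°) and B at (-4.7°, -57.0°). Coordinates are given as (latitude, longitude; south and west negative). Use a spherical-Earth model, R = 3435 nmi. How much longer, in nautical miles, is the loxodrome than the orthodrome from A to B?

353 nmi

Great circle: cos σ = sin φ₁ sin φ₂ + cos φ₁ cos φ₂ cos Δλ,  σ = 1.5850 rad → d_gc = 5444.4 nmi
Rhumb line: Δψ = +1.4452, q = Δφ/Δψ = 0.7343, d_rh = R√(Δφ²+q²Δλ²) = 5797.1 nmi
Excess = 5797.1 − 5444.4 = 352.7 ≈ 353 nmi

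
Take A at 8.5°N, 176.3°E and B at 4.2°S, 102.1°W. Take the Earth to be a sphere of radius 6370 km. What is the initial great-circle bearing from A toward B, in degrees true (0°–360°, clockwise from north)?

95.4°

N = sin Δλ·cos φ₂ = +0.9866;  D = cos φ₁ sin φ₂ − sin φ₁ cos φ₂ cos Δλ = -0.0940
initial course = atan2(N, D) = 95.44°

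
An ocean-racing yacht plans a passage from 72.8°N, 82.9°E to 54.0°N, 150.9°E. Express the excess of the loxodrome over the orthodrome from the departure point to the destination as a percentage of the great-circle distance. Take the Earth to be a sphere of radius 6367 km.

Great circle: σ = 0.5773 rad → d_gc = Rσ = 3675.6 km
Rhumb: Δφ = -0.3281, Δλ = +1.1868, Δψ = -0.7647, q = Δφ/Δψ = 0.4291 → d_rh = R√(Δφ²+q²Δλ²) = 3857.0 km
Excess = (3857.0 − 3675.6) / 3675.6 = 181.4 / 3675.6 = 4.94% ≈ 4.9%

4.9%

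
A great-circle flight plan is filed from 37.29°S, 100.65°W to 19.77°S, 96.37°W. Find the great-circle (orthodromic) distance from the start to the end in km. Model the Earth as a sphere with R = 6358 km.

1988 km

cos σ = sin φ₁ sin φ₂ + cos φ₁ cos φ₂ cos Δλ
      = sin(-37.29°)sin(-19.77°) + cos(-37.29°)cos(-19.77°)cos(4.28°) = 0.9515
σ = 17.913° → d = Rσ = 6358·0.31264 = 1988 km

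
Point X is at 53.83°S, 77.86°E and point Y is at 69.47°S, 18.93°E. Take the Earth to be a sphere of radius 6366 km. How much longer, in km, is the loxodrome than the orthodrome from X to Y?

120 km

Great circle: cos σ = sin φ₁ sin φ₂ + cos φ₁ cos φ₂ cos Δλ,  σ = 0.5300 rad → d_gc = 3373.9 km
Rhumb line: Δψ = -0.5896, q = Δφ/Δψ = 0.4630, d_rh = R√(Δφ²+q²Δλ²) = 3494.3 km
Excess = 3494.3 − 3373.9 = 120.4 ≈ 120 km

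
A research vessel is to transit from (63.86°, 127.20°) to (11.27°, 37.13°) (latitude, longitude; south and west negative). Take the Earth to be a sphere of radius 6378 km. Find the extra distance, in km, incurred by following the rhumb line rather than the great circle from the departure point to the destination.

453 km

Great circle: cos σ = sin φ₁ sin φ₂ + cos φ₁ cos φ₂ cos Δλ,  σ = 1.3950 rad → d_gc = 8897.16 km
Rhumb line: Δψ = -1.2624, q = Δφ/Δψ = 0.7271, d_rh = R√(Δφ²+q²Δλ²) = 9349.73 km
Excess = 9349.73 − 8897.16 = 452.57 ≈ 453 km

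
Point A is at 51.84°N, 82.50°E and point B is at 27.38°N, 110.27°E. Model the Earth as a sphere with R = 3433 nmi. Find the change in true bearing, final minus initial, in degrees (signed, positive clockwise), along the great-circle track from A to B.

Initial bearing θ₁ = atan2(sin Δλ cos φ₂, cos φ₁ sin φ₂ − sin φ₁ cos φ₂ cos Δλ) = 128.88°
Final bearing θ₂ = (initial bearing from the destination back to the start) + 180° = 147.21°
Δθ = θ₂ − θ₁ = +18.3°

+18.3°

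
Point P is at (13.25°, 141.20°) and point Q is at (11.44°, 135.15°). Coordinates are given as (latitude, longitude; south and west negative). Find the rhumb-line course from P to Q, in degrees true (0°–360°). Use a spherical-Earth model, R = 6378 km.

253.0°

Δψ = ln[tan(π/4+φ₂/2)/tan(π/4+φ₁/2)] = -0.0323
Δλ = -0.1056 rad (taken the short way round)
course = atan2(Δλ, Δψ) = 252.97°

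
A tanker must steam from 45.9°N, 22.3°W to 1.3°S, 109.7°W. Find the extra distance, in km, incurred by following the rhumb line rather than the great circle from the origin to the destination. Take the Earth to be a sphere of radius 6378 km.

200 km

Great circle: cos σ = sin φ₁ sin φ₂ + cos φ₁ cos φ₂ cos Δλ,  σ = 1.5555 rad → d_gc = 9921.2 km
Rhumb line: Δψ = -0.9265, q = Δφ/Δψ = 0.8892, d_rh = R√(Δφ²+q²Δλ²) = 10121.6 km
Excess = 10121.6 − 9921.2 = 200.4 ≈ 200 km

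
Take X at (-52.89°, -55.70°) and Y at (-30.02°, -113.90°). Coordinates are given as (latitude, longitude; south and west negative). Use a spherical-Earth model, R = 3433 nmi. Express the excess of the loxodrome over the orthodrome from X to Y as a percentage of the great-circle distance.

2.1%

Great circle: σ = 0.8308 rad → d_gc = Rσ = 2852.2 nmi
Rhumb: Δφ = +0.3992, Δλ = -1.0158, Δψ = +0.5419, q = Δφ/Δψ = 0.7365 → d_rh = R√(Δφ²+q²Δλ²) = 2911.1 nmi
Excess = (2911.1 − 2852.2) / 2852.2 = 58.9 / 2852.2 = 2.07% ≈ 2.1%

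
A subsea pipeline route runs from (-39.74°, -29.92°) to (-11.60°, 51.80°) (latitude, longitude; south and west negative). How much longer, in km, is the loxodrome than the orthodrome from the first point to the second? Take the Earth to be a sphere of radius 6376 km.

Great circle: cos σ = sin φ₁ sin φ₂ + cos φ₁ cos φ₂ cos Δλ,  σ = 1.3315 rad → d_gc = 8489.6 km
Rhumb line: Δψ = +0.5531, q = Δφ/Δψ = 0.8879, d_rh = R√(Δφ²+q²Δλ²) = 8660.5 km
Excess = 8660.5 − 8489.6 = 170.9 ≈ 171 km

171 km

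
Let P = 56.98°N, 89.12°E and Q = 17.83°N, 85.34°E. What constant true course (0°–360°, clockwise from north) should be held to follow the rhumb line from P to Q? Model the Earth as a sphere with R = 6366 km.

184.2°

Δψ = ln[tan(π/4+φ₂/2)/tan(π/4+φ₁/2)] = -0.8997
Δλ = -0.0660 rad (taken the short way round)
course = atan2(Δλ, Δψ) = 184.19°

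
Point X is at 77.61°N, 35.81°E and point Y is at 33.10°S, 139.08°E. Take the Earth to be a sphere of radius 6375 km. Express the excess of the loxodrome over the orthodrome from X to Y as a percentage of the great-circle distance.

Great circle: σ = 2.1830 rad → d_gc = Rσ = 13916.4 km
Rhumb: Δφ = -1.9323, Δλ = +1.8024, Δψ = -2.8334, q = Δφ/Δψ = 0.6820 → d_rh = R√(Δφ²+q²Δλ²) = 14599.2 km
Excess = (14599.2 − 13916.4) / 13916.4 = 682.8 / 13916.4 = 4.91% ≈ 4.9%

4.9%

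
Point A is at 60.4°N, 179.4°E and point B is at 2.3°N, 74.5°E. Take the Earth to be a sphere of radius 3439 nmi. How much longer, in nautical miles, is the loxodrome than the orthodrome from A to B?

Great circle: cos σ = sin φ₁ sin φ₂ + cos φ₁ cos φ₂ cos Δλ,  σ = 1.6629 rad → d_gc = 5718.8 nmi
Rhumb line: Δψ = -1.2909, q = Δφ/Δψ = 0.7856, d_rh = R√(Δφ²+q²Δλ²) = 6051.8 nmi
Excess = 6051.8 − 5718.8 = 333.0 ≈ 333 nmi

333 nmi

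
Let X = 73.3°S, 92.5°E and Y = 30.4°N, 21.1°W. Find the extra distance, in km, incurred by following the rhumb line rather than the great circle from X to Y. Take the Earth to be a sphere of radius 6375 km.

792 km

Great circle: cos σ = sin φ₁ sin φ₂ + cos φ₁ cos φ₂ cos Δλ,  σ = 2.1943 rad → d_gc = 13988.9 km
Rhumb line: Δψ = +2.4762, q = Δφ/Δψ = 0.7309, d_rh = R√(Δφ²+q²Δλ²) = 14781.0 km
Excess = 14781.0 − 13988.9 = 792.1 ≈ 792 km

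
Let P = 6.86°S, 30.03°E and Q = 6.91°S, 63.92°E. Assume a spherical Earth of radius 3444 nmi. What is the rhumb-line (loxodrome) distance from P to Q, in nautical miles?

Δψ = ln[tan(π/4+φ₂/2)/tan(π/4+φ₁/2)] = -0.0009;  Δφ = -0.0009 rad,  Δλ = +0.5915 rad
q = Δφ/Δψ = 0.9928
d = R·√(Δφ² + q²Δλ²) = 3444·0.58723 = 2022 nmi

2022 nmi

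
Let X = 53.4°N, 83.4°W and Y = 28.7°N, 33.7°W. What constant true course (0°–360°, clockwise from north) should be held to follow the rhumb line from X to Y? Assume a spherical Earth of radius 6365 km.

123.9°

Δψ = ln[tan(π/4+φ₂/2)/tan(π/4+φ₁/2)] = -0.5832
Δλ = +0.8674 rad (taken the short way round)
course = atan2(Δλ, Δψ) = 123.91°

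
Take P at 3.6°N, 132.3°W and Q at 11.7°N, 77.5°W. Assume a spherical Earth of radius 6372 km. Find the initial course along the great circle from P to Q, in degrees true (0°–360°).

θ = atan2( sin Δλ·cos φ₂ ,  cos φ₁ sin φ₂ − sin φ₁ cos φ₂ cos Δλ )
  = atan2(+0.8002, +0.1669) = 78.22°

78.2°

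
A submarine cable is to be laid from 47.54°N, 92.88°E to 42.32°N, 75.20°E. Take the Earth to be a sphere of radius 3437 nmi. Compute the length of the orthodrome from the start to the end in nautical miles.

811 nmi

Haversine: a = sin²(Δφ/2)+cos φ₁ cos φ₂ sin²(Δλ/2) = 0.01386;  σ = 2·atan2(√a,√(1−a))
σ = 13.523° → d = Rσ = 3437·0.23602 = 811 nmi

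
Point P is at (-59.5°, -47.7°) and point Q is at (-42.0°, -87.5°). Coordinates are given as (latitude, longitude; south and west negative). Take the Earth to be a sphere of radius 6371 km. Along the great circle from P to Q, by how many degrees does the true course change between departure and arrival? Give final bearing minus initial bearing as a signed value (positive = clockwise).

+31.7°

At departure: θ₁ = atan2(sin Δλ cos φ₂, cos φ₁ sin φ₂ − sin φ₁ cos φ₂ cos Δλ) = 287.76°
At arrival: θ₂ = atan2(sin Δλ cos φ₁, −cos φ₂ sin φ₁ + sin φ₂ cos φ₁ cos Δλ) = 319.43°
Δθ = θ₂ − θ₁ = +31.7°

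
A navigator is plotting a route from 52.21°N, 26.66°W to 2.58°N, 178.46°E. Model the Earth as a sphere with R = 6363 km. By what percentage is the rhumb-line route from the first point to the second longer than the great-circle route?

15.2%

Great circle: σ = 2.1161 rad → d_gc = Rσ = 13464.7 km
Rhumb: Δφ = -0.8662, Δλ = -2.7032, Δψ = -1.0271, q = Δφ/Δψ = 0.8434 → d_rh = R√(Δφ²+q²Δλ²) = 15517.9 km
Excess = (15517.9 − 13464.7) / 13464.7 = 2053.2 / 13464.7 = 15.249% ≈ 15.2%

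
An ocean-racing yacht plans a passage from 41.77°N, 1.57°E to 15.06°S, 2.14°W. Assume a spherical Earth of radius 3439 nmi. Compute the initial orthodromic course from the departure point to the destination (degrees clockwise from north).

N = sin Δλ·cos φ₂ = -0.0625;  D = cos φ₁ sin φ₂ − sin φ₁ cos φ₂ cos Δλ = -0.8357
initial course = atan2(N, D) = 184.28°

184.3°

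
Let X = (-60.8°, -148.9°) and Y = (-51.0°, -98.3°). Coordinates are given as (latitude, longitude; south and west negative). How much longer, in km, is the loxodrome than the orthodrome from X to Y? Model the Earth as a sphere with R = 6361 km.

Great circle: cos σ = sin φ₁ sin φ₂ + cos φ₁ cos φ₂ cos Δλ,  σ = 0.5089 rad → d_gc = 3237.3 km
Rhumb line: Δψ = +0.3071, q = Δφ/Δψ = 0.5570, d_rh = R√(Δφ²+q²Δλ²) = 3312.5 km
Excess = 3312.5 − 3237.3 = 75.2 ≈ 75 km

75 km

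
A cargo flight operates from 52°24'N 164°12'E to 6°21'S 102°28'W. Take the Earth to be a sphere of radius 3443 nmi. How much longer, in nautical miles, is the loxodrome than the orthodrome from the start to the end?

157 nmi

Great circle: cos σ = sin φ₁ sin φ₂ + cos φ₁ cos φ₂ cos Δλ,  σ = 1.6940 rad → d_gc = 5832.4 nmi
Rhumb line: Δψ = -1.1886, q = Δφ/Δψ = 0.8627, d_rh = R√(Δφ²+q²Δλ²) = 5989.4 nmi
Excess = 5989.4 − 5832.4 = 157.0 ≈ 157 nmi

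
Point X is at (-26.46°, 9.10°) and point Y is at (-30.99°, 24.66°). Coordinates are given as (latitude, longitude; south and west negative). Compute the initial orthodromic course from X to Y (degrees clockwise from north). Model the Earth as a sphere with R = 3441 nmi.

112.0°

N = sin Δλ·cos φ₂ = +0.2300;  D = cos φ₁ sin φ₂ − sin φ₁ cos φ₂ cos Δλ = -0.0930
initial course = atan2(N, D) = 112.02°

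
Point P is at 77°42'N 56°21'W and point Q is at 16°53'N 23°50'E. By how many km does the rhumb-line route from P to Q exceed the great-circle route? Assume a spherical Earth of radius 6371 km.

413 km

Great circle: cos σ = sin φ₁ sin φ₂ + cos φ₁ cos φ₂ cos Δλ,  σ = 1.2466 rad → d_gc = 7942.3 km
Rhumb line: Δψ = -1.9289, q = Δφ/Δψ = 0.5503, d_rh = R√(Δφ²+q²Δλ²) = 8354.9 km
Excess = 8354.9 − 7942.3 = 412.6 ≈ 413 km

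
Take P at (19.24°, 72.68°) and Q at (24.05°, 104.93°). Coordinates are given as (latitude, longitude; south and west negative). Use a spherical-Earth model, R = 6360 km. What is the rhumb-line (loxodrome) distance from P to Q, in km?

3369 km

Rhumb course C = atan2(Δλ, Δψ) with Δψ = ln[tan(π/4+φ₂/2)/tan(π/4+φ₁/2)] = +0.0904, Δλ = +0.5629 → C = 80.88°
d = R·|Δφ| / |cos C| = 6360·0.08395 / 0.15849 = 3369 km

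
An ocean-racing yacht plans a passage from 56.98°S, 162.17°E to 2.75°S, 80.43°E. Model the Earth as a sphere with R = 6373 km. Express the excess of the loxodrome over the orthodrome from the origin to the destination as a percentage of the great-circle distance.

2.9%

Great circle: σ = 1.4521 rad → d_gc = Rσ = 9254.2 km
Rhumb: Δφ = +0.9465, Δλ = -1.4266, Δψ = +1.1680, q = Δφ/Δψ = 0.8103 → d_rh = R√(Δφ²+q²Δλ²) = 9521.9 km
Excess = (9521.9 − 9254.2) / 9254.2 = 267.7 / 9254.2 = 2.89% ≈ 2.9%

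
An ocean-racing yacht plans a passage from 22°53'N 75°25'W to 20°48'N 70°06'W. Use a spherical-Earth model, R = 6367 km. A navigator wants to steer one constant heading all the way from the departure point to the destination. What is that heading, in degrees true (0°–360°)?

112.9°

Δψ = ln[tan(π/4+φ₂/2)/tan(π/4+φ₁/2)] = -0.0392
Δλ = +0.0928 rad (taken the short way round)
course = atan2(Δλ, Δψ) = 112.89°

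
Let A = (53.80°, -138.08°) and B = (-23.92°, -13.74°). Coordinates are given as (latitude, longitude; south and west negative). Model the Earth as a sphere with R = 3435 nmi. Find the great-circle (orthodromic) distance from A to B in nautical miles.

7745 nmi

Haversine: a = sin²(Δφ/2)+cos φ₁ cos φ₂ sin²(Δλ/2) = 0.81587;  σ = 2·atan2(√a,√(1−a))
σ = 129.178° → d = Rσ = 3435·2.25459 = 7745 nmi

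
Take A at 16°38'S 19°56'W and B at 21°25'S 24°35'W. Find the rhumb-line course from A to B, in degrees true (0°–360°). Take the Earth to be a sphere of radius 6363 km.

222.6°

Δψ = ln[tan(π/4+φ₂/2)/tan(π/4+φ₁/2)] = -0.0883
Δλ = -0.0812 rad (taken the short way round)
course = atan2(Δλ, Δψ) = 222.57°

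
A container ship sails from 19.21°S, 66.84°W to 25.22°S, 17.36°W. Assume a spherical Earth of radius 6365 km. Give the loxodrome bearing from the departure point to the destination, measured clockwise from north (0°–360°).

97.5°

Meridional parts: M(φ₁)=-0.3417, M(φ₂)=-0.4551 → ΔM = -0.1134;  Δλ = +0.8636 rad
tan C = Δλ / ΔM = -7.6172 → C = 97.48°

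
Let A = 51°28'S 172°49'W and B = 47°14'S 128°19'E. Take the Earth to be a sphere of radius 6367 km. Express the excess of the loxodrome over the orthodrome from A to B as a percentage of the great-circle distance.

2.7%

Great circle: σ = 0.6551 rad → d_gc = Rσ = 4171.2 km
Rhumb: Δφ = +0.0739, Δλ = -1.0274, Δψ = +0.1135, q = Δφ/Δψ = 0.6509 → d_rh = R√(Δφ²+q²Δλ²) = 4283.7 km
Excess = (4283.7 − 4171.2) / 4171.2 = 112.5 / 4171.2 = 2.70% ≈ 2.7%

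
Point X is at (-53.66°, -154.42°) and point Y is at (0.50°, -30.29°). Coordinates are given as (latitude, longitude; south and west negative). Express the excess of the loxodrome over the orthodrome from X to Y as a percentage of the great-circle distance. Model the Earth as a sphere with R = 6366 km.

Great circle: σ = 1.9172 rad → d_gc = Rσ = 12204.742 km
Rhumb: Δφ = +0.9453, Δλ = +2.1665, Δψ = +1.1228, q = Δφ/Δψ = 0.8418 → d_rh = R√(Δφ²+q²Δλ²) = 13077.380 km
Excess = (13077.380 − 12204.742) / 12204.742 = 872.638 / 12204.742 = 7.14999% ≈ 7.1%

7.1%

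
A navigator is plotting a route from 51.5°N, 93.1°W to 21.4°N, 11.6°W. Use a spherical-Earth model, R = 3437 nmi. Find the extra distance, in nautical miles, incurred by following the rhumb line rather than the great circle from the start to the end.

Great circle: cos σ = sin φ₁ sin φ₂ + cos φ₁ cos φ₂ cos Δλ,  σ = 1.1905 rad → d_gc = 4091.6 nmi
Rhumb line: Δψ = -0.6696, q = Δφ/Δψ = 0.7846, d_rh = R√(Δφ²+q²Δλ²) = 4239.6 nmi
Excess = 4239.6 − 4091.6 = 148.0 ≈ 148 nmi

148 nmi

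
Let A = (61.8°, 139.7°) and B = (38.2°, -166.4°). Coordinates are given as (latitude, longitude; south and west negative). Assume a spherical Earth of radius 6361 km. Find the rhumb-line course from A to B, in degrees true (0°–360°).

Meridional parts: M(φ₁)=+1.3816, M(φ₂)=+0.7224 → ΔM = -0.6592;  Δλ = +0.9407 rad
tan C = Δλ / ΔM = -1.4272 → C = 125.02°

125.0°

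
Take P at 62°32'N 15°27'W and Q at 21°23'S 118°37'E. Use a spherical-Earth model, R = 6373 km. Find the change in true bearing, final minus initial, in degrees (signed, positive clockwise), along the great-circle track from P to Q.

At departure: θ₁ = atan2(sin Δλ cos φ₂, cos φ₁ sin φ₂ − sin φ₁ cos φ₂ cos Δλ) = 58.72°
At arrival: θ₂ = atan2(sin Δλ cos φ₁, −cos φ₂ sin φ₁ + sin φ₂ cos φ₁ cos Δλ) = 154.95°
Δθ = θ₂ − θ₁ = +96.2°

+96.2°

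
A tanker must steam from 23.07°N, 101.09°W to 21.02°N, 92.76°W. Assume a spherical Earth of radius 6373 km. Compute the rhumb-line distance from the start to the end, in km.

889 km

Rhumb course C = atan2(Δλ, Δψ) with Δψ = ln[tan(π/4+φ₂/2)/tan(π/4+φ₁/2)] = -0.0386, Δλ = +0.1454 → C = 104.87°
d = R·|Δφ| / |cos C| = 6373·0.03578 / 0.25664 = 889 km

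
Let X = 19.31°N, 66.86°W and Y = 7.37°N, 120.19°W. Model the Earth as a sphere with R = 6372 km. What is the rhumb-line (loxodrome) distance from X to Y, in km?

5910 km

Δψ = ln[tan(π/4+φ₂/2)/tan(π/4+φ₁/2)] = -0.2146;  Δφ = -0.2084 rad,  Δλ = -0.9308 rad
q = Δφ/Δψ = 0.9711
d = R·√(Δφ² + q²Δλ²) = 6372·0.92756 = 5910 km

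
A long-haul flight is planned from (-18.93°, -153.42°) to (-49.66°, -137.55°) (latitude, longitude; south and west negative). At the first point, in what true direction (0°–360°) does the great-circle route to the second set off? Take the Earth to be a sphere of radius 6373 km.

N = sin Δλ·cos φ₂ = +0.1770;  D = cos φ₁ sin φ₂ − sin φ₁ cos φ₂ cos Δλ = -0.5190
initial course = atan2(N, D) = 161.17°

161.2°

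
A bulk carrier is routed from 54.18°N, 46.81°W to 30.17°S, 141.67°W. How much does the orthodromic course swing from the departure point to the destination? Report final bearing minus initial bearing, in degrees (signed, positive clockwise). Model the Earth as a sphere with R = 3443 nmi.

-34.0°

At departure: θ₁ = atan2(sin Δλ cos φ₂, cos φ₁ sin φ₂ − sin φ₁ cos φ₂ cos Δλ) = 254.76°
At arrival: θ₂ = atan2(sin Δλ cos φ₁, −cos φ₂ sin φ₁ + sin φ₂ cos φ₁ cos Δλ) = 220.78°
Δθ = θ₂ − θ₁ = -34.0°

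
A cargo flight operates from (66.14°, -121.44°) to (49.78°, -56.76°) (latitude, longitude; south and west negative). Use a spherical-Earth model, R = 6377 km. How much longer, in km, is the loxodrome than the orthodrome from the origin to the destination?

Great circle: cos σ = sin φ₁ sin φ₂ + cos φ₁ cos φ₂ cos Δλ,  σ = 0.6266 rad → d_gc = 3995.9 km
Rhumb line: Δψ = -0.5498, q = Δφ/Δψ = 0.5193, d_rh = R√(Δφ²+q²Δλ²) = 4158.2 km
Excess = 4158.2 − 3995.9 = 162.3 ≈ 162 km

162 km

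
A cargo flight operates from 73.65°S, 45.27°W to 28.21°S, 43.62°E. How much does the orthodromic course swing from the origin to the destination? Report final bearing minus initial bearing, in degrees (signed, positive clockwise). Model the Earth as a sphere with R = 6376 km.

-79.1°

At departure: θ₁ = atan2(sin Δλ cos φ₂, cos φ₁ sin φ₂ − sin φ₁ cos φ₂ cos Δλ) = 97.54°
At arrival: θ₂ = atan2(sin Δλ cos φ₁, −cos φ₂ sin φ₁ + sin φ₂ cos φ₁ cos Δλ) = 18.46°
Δθ = θ₂ − θ₁ = -79.1°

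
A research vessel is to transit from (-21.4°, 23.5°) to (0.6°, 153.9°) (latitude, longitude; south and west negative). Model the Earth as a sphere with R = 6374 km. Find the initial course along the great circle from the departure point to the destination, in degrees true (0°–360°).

106.6°

N = sin Δλ·cos φ₂ = +0.7615;  D = cos φ₁ sin φ₂ − sin φ₁ cos φ₂ cos Δλ = -0.2267
initial course = atan2(N, D) = 106.58°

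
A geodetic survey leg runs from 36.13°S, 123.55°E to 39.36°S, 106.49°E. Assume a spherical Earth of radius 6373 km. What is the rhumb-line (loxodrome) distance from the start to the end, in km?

1542 km

Rhumb course C = atan2(Δλ, Δψ) with Δψ = ln[tan(π/4+φ₂/2)/tan(π/4+φ₁/2)] = -0.0713, Δλ = -0.2978 → C = 256.53°
d = R·|Δφ| / |cos C| = 6373·0.05637 / 0.23292 = 1542 km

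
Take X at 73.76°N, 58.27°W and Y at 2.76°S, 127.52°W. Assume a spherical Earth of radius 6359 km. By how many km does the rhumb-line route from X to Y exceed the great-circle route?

276 km

Great circle: cos σ = sin φ₁ sin φ₂ + cos φ₁ cos φ₂ cos Δλ,  σ = 1.5180 rad → d_gc = 9653.2 km
Rhumb line: Δψ = -1.9954, q = Δφ/Δψ = 0.6693, d_rh = R√(Δφ²+q²Δλ²) = 9929.1 km
Excess = 9929.1 − 9653.2 = 275.9 ≈ 276 km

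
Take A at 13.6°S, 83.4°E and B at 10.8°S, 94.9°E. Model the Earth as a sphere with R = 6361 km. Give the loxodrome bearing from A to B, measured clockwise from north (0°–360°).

76.0°

Meridional parts: M(φ₁)=-0.2396, M(φ₂)=-0.1896 → ΔM = +0.0500;  Δλ = +0.2007 rad
tan C = Δλ / ΔM = +4.0139 → C = 76.01°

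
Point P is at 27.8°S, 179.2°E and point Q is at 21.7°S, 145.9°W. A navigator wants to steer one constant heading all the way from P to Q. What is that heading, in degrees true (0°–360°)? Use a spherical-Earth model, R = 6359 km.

Δψ = ln[tan(π/4+φ₂/2)/tan(π/4+φ₁/2)] = +0.1173
Δλ = +0.6091 rad (taken the short way round)
course = atan2(Δλ, Δψ) = 79.10°

79.1°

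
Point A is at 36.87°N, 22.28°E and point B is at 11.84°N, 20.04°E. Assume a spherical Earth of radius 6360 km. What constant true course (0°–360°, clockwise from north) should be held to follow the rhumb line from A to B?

184.6°

Meridional parts: M(φ₁)=+0.6931, M(φ₂)=+0.2081 → ΔM = -0.4850;  Δλ = -0.0391 rad
tan C = Δλ / ΔM = +0.0806 → C = 184.61°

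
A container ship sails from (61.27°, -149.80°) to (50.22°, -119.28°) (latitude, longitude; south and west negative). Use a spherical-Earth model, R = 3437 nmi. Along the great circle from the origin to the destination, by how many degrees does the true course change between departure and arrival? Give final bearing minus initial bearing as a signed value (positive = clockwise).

+25.5°

Initial bearing θ₁ = atan2(sin Δλ cos φ₂, cos φ₁ sin φ₂ − sin φ₁ cos φ₂ cos Δλ) = 109.32°
Final bearing θ₂ = (initial bearing from the destination back to the start) + 180° = 134.85°
Δθ = θ₂ − θ₁ = +25.5°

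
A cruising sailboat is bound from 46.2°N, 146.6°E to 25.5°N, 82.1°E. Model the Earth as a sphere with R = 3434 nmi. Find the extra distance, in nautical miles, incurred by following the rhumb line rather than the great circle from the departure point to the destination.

67 nmi

Great circle: cos σ = sin φ₁ sin φ₂ + cos φ₁ cos φ₂ cos Δλ,  σ = 0.9525 rad → d_gc = 3270.8 nmi
Rhumb line: Δψ = -0.4508, q = Δφ/Δψ = 0.8015, d_rh = R√(Δφ²+q²Δλ²) = 3337.4 nmi
Excess = 3337.4 − 3270.8 = 66.6 ≈ 67 nmi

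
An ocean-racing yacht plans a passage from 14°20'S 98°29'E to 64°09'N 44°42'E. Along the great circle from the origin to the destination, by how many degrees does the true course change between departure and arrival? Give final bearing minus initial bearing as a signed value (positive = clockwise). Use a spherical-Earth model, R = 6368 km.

-30.8°

At departure: θ₁ = atan2(sin Δλ cos φ₂, cos φ₁ sin φ₂ − sin φ₁ cos φ₂ cos Δλ) = 339.40°
At arrival: θ₂ = atan2(sin Δλ cos φ₁, −cos φ₂ sin φ₁ + sin φ₂ cos φ₁ cos Δλ) = 308.56°
Δθ = θ₂ − θ₁ = -30.8°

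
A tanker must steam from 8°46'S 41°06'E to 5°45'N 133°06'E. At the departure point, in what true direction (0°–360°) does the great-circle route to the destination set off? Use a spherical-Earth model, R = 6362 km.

84.6°

N = sin Δλ·cos φ₂ = +0.9944;  D = cos φ₁ sin φ₂ − sin φ₁ cos φ₂ cos Δλ = +0.0937
initial course = atan2(N, D) = 84.62°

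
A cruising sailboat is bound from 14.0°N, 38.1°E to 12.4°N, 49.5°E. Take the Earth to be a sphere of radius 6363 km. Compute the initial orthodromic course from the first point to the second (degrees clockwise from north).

θ = atan2( sin Δλ·cos φ₂ ,  cos φ₁ sin φ₂ − sin φ₁ cos φ₂ cos Δλ )
  = atan2(+0.1930, -0.0233) = 96.87°

96.9°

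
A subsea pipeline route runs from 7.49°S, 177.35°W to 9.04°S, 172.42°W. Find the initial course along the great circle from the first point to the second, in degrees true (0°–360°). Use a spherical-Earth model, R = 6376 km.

108.0°

N = sin Δλ·cos φ₂ = +0.0849;  D = cos φ₁ sin φ₂ − sin φ₁ cos φ₂ cos Δλ = -0.0275
initial course = atan2(N, D) = 107.97°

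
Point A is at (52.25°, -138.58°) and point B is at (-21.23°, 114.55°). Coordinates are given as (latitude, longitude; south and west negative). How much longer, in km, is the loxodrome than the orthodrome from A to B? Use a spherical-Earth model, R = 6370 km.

303 km

Great circle: cos σ = sin φ₁ sin φ₂ + cos φ₁ cos φ₂ cos Δλ,  σ = 2.0397 rad → d_gc = 12993.0 km
Rhumb line: Δψ = -1.4526, q = Δφ/Δψ = 0.8829, d_rh = R√(Δφ²+q²Δλ²) = 13295.8 km
Excess = 13295.8 − 12993.0 = 302.8 ≈ 303 km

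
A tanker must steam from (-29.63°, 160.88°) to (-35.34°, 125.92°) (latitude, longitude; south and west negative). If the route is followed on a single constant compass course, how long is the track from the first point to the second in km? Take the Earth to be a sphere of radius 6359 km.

Δψ = ln[tan(π/4+φ₂/2)/tan(π/4+φ₁/2)] = -0.1182;  Δφ = -0.0997 rad,  Δλ = -0.6102 rad
q = Δφ/Δψ = 0.8429
d = R·√(Δφ² + q²Δλ²) = 6359·0.52388 = 3331 km

3331 km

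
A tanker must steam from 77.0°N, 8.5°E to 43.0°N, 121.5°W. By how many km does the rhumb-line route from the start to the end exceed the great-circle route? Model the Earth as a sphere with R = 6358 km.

Great circle: cos σ = sin φ₁ sin φ₂ + cos φ₁ cos φ₂ cos Δλ,  σ = 0.9779 rad → d_gc = 6217.5 km
Rhumb line: Δψ = -1.3393, q = Δφ/Δψ = 0.4431, d_rh = R√(Δφ²+q²Δλ²) = 7422.3 km
Excess = 7422.3 − 6217.5 = 1204.8 ≈ 1205 km

1205 km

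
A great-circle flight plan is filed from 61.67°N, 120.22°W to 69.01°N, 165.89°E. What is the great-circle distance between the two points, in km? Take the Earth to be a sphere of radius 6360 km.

cos σ = sin φ₁ sin φ₂ + cos φ₁ cos φ₂ cos Δλ
      = sin(61.67°)sin(69.01°) + cos(61.67°)cos(69.01°)cos(-73.89°) = 0.8690
σ = 29.659° → d = Rσ = 6360·0.51764 = 3292 km

3292 km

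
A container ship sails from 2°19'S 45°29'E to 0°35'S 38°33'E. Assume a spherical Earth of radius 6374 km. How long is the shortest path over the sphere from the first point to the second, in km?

795 km

Haversine: a = sin²(Δφ/2)+cos φ₁ cos φ₂ sin²(Δλ/2) = 0.00388;  σ = 2·atan2(√a,√(1−a))
σ = 7.144° → d = Rσ = 6374·0.12469 = 795 km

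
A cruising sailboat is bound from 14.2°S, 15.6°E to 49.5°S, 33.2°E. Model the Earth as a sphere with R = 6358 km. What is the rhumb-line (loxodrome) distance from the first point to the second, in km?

4236 km

Δψ = ln[tan(π/4+φ₂/2)/tan(π/4+φ₁/2)] = -0.7468;  Δφ = -0.6161 rad,  Δλ = +0.3072 rad
q = Δφ/Δψ = 0.8250
d = R·√(Δφ² + q²Δλ²) = 6358·0.66619 = 4236 km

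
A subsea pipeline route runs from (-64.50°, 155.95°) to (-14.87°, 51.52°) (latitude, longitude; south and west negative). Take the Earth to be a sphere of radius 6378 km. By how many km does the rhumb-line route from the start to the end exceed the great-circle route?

712 km

Great circle: cos σ = sin φ₁ sin φ₂ + cos φ₁ cos φ₂ cos Δλ,  σ = 1.4425 rad → d_gc = 9200.3 km
Rhumb line: Δψ = +1.2235, q = Δφ/Δψ = 0.7080, d_rh = R√(Δφ²+q²Δλ²) = 9912.4 km
Excess = 9912.4 − 9200.3 = 712.1 ≈ 712 km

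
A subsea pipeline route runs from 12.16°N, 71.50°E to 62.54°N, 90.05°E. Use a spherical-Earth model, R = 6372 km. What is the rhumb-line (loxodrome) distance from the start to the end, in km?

Δψ = ln[tan(π/4+φ₂/2)/tan(π/4+φ₁/2)] = +1.1954;  Δφ = +0.8793 rad,  Δλ = +0.3238 rad
q = Δφ/Δψ = 0.7356
d = R·√(Δφ² + q²Δλ²) = 6372·0.91098 = 5805 km

5805 km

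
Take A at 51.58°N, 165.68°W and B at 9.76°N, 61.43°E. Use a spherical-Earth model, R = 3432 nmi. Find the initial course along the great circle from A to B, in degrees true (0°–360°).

311.1°

N = sin Δλ·cos φ₂ = -0.7221;  D = cos φ₁ sin φ₂ − sin φ₁ cos φ₂ cos Δλ = +0.6309
initial course = atan2(N, D) = 311.14°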